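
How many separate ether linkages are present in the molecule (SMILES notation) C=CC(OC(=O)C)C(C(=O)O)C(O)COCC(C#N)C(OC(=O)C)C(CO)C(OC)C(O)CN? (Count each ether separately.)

C=C double bond → alkene.
pendant –OC(=O)CH3: an acyloxy group → ester.
pendant –COOH: carbonyl C bonded to C and –OH → carboxylic acid.
–OH on an sp³ carbon → alcohol (secondary).
C–O–C with sp³ carbons on both sides and no adjacent C=O → ether.
pendant –C≡N: nitrile.
pendant –OC(=O)CH3: an acyloxy group → ester.
pendant –CH2OH on an sp³ backbone C → alcohol.
pendant –OCH3: C–O–C with sp³ C, no adjacent C=O → ether.
–OH on an sp³ carbon → alcohol (secondary).
–NH2 on an sp³ carbon with no adjacent C=O → amine.
Ether appears at: CH2OCH2, CH(OCH3) → 2.

2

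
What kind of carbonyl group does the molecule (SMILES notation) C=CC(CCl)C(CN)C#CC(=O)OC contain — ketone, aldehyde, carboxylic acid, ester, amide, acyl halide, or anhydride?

The carbonyl is in the COOCH3 segment: –C(=O)OCH3: carbonyl C bonded to C and to –OCH3 → ester (not ketone + ether).

ester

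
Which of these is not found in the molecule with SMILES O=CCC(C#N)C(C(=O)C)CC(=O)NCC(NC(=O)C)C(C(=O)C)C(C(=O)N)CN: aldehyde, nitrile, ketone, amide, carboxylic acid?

nitrile: present (CH(CN) — pendant –C≡N: nitrile).
ketone: present (CH(COCH3) — pendant –COCH3: carbonyl C bonded to two carbons → ketone).
amide: present (CH2CONHCH2 — –C(=O)–N– linkage → amide (the N is not an amine)).
aldehyde: present (OHC — terminal –CHO: carbonyl C bonded to H and C → aldehyde).
carboxylic acid: absent. In each of CH2CONHCH2, CH(NHCOCH3) and CH(CONH2), the carbonyl is bonded to nitrogen, not to –OH; that is an amide.

carboxylic acid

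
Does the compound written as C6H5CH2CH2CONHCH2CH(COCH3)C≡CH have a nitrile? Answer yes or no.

no

C6H5– phenyl ring → arene.
–C(=O)–N– linkage → amide (the N is not an amine).
pendant –COCH3: carbonyl C bonded to two carbons → ketone.
C≡C triple bond → alkyne.
In C≡CH, the triple bond is C≡C, not C≡N.
The groups actually present are: alkyne, amide, arene, ketone.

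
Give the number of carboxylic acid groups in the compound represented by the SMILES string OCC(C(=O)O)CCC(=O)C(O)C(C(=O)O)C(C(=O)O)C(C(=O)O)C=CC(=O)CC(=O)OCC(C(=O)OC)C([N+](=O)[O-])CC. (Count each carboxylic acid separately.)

4

Taking each segment in turn:
  HOCH2: HO– on an sp³ carbon → alcohol.
  CH(COOH): pendant –COOH: carbonyl C bonded to C and –OH → carboxylic acid.
  CO: –C(=O)– with carbon on both sides → ketone.
  CH(OH): –OH on an sp³ carbon → alcohol (secondary).
  CH(COOH): pendant –COOH: carbonyl C bonded to C and –OH → carboxylic acid.
  CH(COOH): pendant –COOH: carbonyl C bonded to C and –OH → carboxylic acid.
  CH(COOH): pendant –COOH: carbonyl C bonded to C and –OH → carboxylic acid.
  CH=CH: C=C double bond → alkene.
  CO: –C(=O)– with carbon on both sides → ketone.
  CH2COOCH2: –C(=O)–O–C with C on the carbonyl side → ester.
  CH(COOCH3): pendant –COOCH3: carbonyl C bonded to C and –OCH3 → ester.
  CH(NO2): –NO2 on an sp³ carbon → nitro (the N=O is not a carbonyl).
Carboxylic acid appears at: CH(COOH), CH(COOH), CH(COOH), CH(COOH) → 4.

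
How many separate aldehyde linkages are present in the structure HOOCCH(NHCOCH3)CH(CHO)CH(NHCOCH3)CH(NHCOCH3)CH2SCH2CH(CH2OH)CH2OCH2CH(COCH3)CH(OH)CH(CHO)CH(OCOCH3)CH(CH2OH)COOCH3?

2

Working along the chain:
  HOOC: –COOH: carbonyl C bonded to –OH and C → carboxylic acid (the –OH is not a separate alcohol).
  CH(NHCOCH3): pendant –NHC(=O)CH3: N bonded to a carbonyl → amide (not amine).
  CH(CHO): pendant –CHO: carbonyl C bonded to C and H → aldehyde.
  CH(NHCOCH3): pendant –NHC(=O)CH3: N bonded to a carbonyl → amide (not amine).
  CH(NHCOCH3): pendant –NHC(=O)CH3: N bonded to a carbonyl → amide (not amine).
  CH2SCH2: C–S–C linkage → sulfide (thioether).
  CH(CH2OH): pendant –CH2OH on an sp³ backbone C → alcohol.
  CH2OCH2: C–O–C with sp³ carbons on both sides and no adjacent C=O → ether.
  CH(COCH3): pendant –COCH3: carbonyl C bonded to two carbons → ketone.
  CH(OH): –OH on an sp³ carbon → alcohol (secondary).
  CH(CHO): pendant –CHO: carbonyl C bonded to C and H → aldehyde.
  CH(OCOCH3): pendant –OC(=O)CH3: an acyloxy group → ester.
  CH(CH2OH): pendant –CH2OH on an sp³ backbone C → alcohol.
  COOCH3: –C(=O)OCH3: carbonyl C bonded to C and to –OCH3 → ester (not ketone + ether).
Aldehyde appears at: CH(CHO), CH(CHO) → 2.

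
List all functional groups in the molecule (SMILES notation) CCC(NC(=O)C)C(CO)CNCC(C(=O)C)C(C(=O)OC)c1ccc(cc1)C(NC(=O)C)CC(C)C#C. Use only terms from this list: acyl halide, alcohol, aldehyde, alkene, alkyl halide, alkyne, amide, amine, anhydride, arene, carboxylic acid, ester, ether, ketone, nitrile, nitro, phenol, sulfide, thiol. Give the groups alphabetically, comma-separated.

Reading the structure from left to right:
  CH(NHCOCH3): pendant –NHC(=O)CH3: N bonded to a carbonyl → amide (not amine).
  CH(CH2OH): pendant –CH2OH on an sp³ backbone C → alcohol.
  CH2NHCH2: C–N–C with sp³ carbons and no adjacent C=O → amine (secondary).
  CH(COCH3): pendant –COCH3: carbonyl C bonded to two carbons → ketone.
  CH(COOCH3): pendant –COOCH3: carbonyl C bonded to C and –OCH3 → ester.
  C6H4: para-disubstituted benzene ring → arene.
  CH(NHCOCH3): pendant –NHC(=O)CH3: N bonded to a carbonyl → amide (not amine).
  C≡CH: C≡C triple bond → alkyne.

alcohol, alkyne, amide, amine, arene, ester, ketone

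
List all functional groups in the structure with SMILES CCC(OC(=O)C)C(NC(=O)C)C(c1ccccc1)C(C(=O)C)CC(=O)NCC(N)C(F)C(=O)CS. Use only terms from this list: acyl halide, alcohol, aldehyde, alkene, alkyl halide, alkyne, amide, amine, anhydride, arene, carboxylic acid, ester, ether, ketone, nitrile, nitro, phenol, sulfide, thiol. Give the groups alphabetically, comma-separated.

pendant –OC(=O)CH3: an acyloxy group → ester.
pendant –NHC(=O)CH3: N bonded to a carbonyl → amide (not amine).
pendant –C6H5: benzene ring → arene.
pendant –COCH3: carbonyl C bonded to two carbons → ketone.
–C(=O)–N– linkage → amide (the N is not an amine).
–NH2 on an sp³ carbon with no adjacent C=O → amine.
halogen on an sp³ carbon → alkyl halide.
–C(=O)– with carbon on both sides → ketone.
–SH on an sp³ carbon → thiol.

alkyl halide, amide, amine, arene, ester, ketone, thiol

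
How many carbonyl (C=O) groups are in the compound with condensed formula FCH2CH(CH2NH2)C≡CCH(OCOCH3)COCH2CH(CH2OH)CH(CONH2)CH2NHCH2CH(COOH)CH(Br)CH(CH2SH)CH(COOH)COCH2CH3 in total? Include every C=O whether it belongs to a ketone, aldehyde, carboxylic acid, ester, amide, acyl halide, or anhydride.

6

CH(OCOCH3): ester, 1 C=O (running total 1).
CO: ketone, 1 C=O (running total 2).
CH(CONH2): amide, 1 C=O (running total 3).
CH(COOH): carboxylic acid, 1 C=O (running total 4).
CH(COOH): carboxylic acid, 1 C=O (running total 5).
CO: ketone, 1 C=O (running total 6).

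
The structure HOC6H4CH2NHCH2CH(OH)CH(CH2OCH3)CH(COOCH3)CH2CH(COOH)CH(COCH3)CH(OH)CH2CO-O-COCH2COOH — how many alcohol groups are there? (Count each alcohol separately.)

2

Reading the structure from left to right:
  HOC6H4: –OH attached directly to an aromatic ring → phenol (not alcohol); the ring itself is an arene.
  CH2NHCH2: C–N–C with sp³ carbons and no adjacent C=O → amine (secondary).
  CH(OH): –OH on an sp³ carbon → alcohol (secondary).
  CH(CH2OCH3): pendant –CH2OCH3: C–O–C linkage → ether.
  CH(COOCH3): pendant –COOCH3: carbonyl C bonded to C and –OCH3 → ester.
  CH(COOH): pendant –COOH: carbonyl C bonded to C and –OH → carboxylic acid.
  CH(COCH3): pendant –COCH3: carbonyl C bonded to two carbons → ketone.
  CH(OH): –OH on an sp³ carbon → alcohol (secondary).
  CH2CO-O-COCH2: two acyl groups sharing one oxygen, –C(=O)–O–C(=O)– → anhydride.
  COOH: –COOH: carbonyl C bonded to –OH and C → carboxylic acid (the –OH is not a separate alcohol).
Alcohol appears at: CH(OH), CH(OH) → 2.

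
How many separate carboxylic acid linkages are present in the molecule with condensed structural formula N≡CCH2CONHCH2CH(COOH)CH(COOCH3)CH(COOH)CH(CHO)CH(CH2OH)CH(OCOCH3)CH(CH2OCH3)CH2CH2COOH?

3

Taking each segment in turn:
  N≡C: N≡C–: carbon triple-bonded to nitrogen → nitrile.
  CH2CONHCH2: –C(=O)–N– linkage → amide (the N is not an amine).
  CH(COOH): pendant –COOH: carbonyl C bonded to C and –OH → carboxylic acid.
  CH(COOCH3): pendant –COOCH3: carbonyl C bonded to C and –OCH3 → ester.
  CH(COOH): pendant –COOH: carbonyl C bonded to C and –OH → carboxylic acid.
  CH(CHO): pendant –CHO: carbonyl C bonded to C and H → aldehyde.
  CH(CH2OH): pendant –CH2OH on an sp³ backbone C → alcohol.
  CH(OCOCH3): pendant –OC(=O)CH3: an acyloxy group → ester.
  CH(CH2OCH3): pendant –CH2OCH3: C–O–C linkage → ether.
  COOH: –COOH: carbonyl C bonded to –OH and C → carboxylic acid (the –OH is not a separate alcohol).
Carboxylic acid appears at: CH(COOH), CH(COOH), COOH → 3.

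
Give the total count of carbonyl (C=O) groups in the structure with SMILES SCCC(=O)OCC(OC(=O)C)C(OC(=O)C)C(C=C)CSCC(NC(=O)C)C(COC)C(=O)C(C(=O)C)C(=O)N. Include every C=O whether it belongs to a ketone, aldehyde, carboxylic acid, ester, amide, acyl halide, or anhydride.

CH2COOCH2: ester, 1 C=O (running total 1).
CH(OCOCH3): ester, 1 C=O (running total 2).
CH(OCOCH3): ester, 1 C=O (running total 3).
CH(NHCOCH3): amide, 1 C=O (running total 4).
CO: ketone, 1 C=O (running total 5).
CH(COCH3): ketone, 1 C=O (running total 6).
CONH2: amide, 1 C=O (running total 7).

7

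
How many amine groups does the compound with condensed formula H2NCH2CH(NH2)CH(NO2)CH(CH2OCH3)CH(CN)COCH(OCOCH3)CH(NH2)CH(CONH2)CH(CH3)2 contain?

Reading the structure from left to right:
  H2NCH2: –NH2 on an sp³ carbon with no adjacent C=O → amine.
  CH(NH2): –NH2 on an sp³ carbon with no adjacent C=O → amine.
  CH(NO2): –NO2 on an sp³ carbon → nitro (the N=O is not a carbonyl).
  CH(CH2OCH3): pendant –CH2OCH3: C–O–C linkage → ether.
  CH(CN): pendant –C≡N: nitrile.
  CO: –C(=O)– with carbon on both sides → ketone.
  CH(OCOCH3): pendant –OC(=O)CH3: an acyloxy group → ester.
  CH(NH2): –NH2 on an sp³ carbon with no adjacent C=O → amine.
  CH(CONH2): pendant –CONH2: carbonyl C bonded to C and N → amide.
Amine appears at: H2NCH2, CH(NH2), CH(NH2) → 3.

3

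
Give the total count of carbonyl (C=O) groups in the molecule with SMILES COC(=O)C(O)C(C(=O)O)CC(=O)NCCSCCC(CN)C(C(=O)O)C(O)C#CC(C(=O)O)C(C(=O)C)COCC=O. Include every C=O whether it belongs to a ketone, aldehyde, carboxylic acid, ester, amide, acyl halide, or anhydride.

7

CH3OOC: ester, 1 C=O (running total 1).
CH(COOH): carboxylic acid, 1 C=O (running total 2).
CH2CONHCH2: amide, 1 C=O (running total 3).
CH(COOH): carboxylic acid, 1 C=O (running total 4).
CH(COOH): carboxylic acid, 1 C=O (running total 5).
CH(COCH3): ketone, 1 C=O (running total 6).
CHO: aldehyde, 1 C=O (running total 7).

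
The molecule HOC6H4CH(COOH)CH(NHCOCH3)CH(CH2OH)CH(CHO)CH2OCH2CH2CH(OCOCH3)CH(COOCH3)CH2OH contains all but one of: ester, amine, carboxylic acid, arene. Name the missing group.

amine

ester: present (CH(OCOCH3) — pendant –OC(=O)CH3: an acyloxy group → ester).
carboxylic acid: present (CH(COOH) — pendant –COOH: carbonyl C bonded to C and –OH → carboxylic acid).
arene: present (HOC6H4 — –OH attached directly to an aromatic ring → phenol (not alcohol); the ring itself is an arene).
amine: absent. In CH(NHCOCH3), the nitrogen is bonded directly to a carbonyl carbon, making it part of an amide, not a free amine.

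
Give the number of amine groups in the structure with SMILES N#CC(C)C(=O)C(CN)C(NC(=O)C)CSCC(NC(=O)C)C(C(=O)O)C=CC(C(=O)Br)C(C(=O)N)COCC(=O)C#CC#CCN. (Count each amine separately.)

Reading the structure from left to right:
  N≡C: N≡C–: carbon triple-bonded to nitrogen → nitrile.
  CO: –C(=O)– with carbon on both sides → ketone.
  CH(CH2NH2): pendant –CH2NH2: N on sp³ C, no adjacent C=O → amine.
  CH(NHCOCH3): pendant –NHC(=O)CH3: N bonded to a carbonyl → amide (not amine).
  CH2SCH2: C–S–C linkage → sulfide (thioether).
  CH(NHCOCH3): pendant –NHC(=O)CH3: N bonded to a carbonyl → amide (not amine).
  CH(COOH): pendant –COOH: carbonyl C bonded to C and –OH → carboxylic acid.
  CH=CH: C=C double bond → alkene.
  CH(COBr): pendant –C(=O)X: carbonyl C bonded to C and halogen → acyl halide.
  CH(CONH2): pendant –CONH2: carbonyl C bonded to C and N → amide.
  CH2OCH2: C–O–C with sp³ carbons on both sides and no adjacent C=O → ether.
  CO: –C(=O)– with carbon on both sides → ketone.
  C≡C: C≡C triple bond → alkyne.
  C≡C: C≡C triple bond → alkyne.
  CH2NH2: –NH2 on an sp³ carbon with no adjacent C=O → amine.
Amine appears at: CH(CH2NH2), CH2NH2 → 2.

2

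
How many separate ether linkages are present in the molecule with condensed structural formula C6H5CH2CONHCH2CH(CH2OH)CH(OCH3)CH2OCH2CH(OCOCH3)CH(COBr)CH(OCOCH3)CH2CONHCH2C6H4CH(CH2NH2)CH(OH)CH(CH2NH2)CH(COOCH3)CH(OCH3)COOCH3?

C6H5– phenyl ring → arene.
–C(=O)–N– linkage → amide (the N is not an amine).
pendant –CH2OH on an sp³ backbone C → alcohol.
pendant –OCH3: C–O–C with sp³ C, no adjacent C=O → ether.
C–O–C with sp³ carbons on both sides and no adjacent C=O → ether.
pendant –OC(=O)CH3: an acyloxy group → ester.
pendant –C(=O)X: carbonyl C bonded to C and halogen → acyl halide.
pendant –OC(=O)CH3: an acyloxy group → ester.
–C(=O)–N– linkage → amide (the N is not an amine).
para-disubstituted benzene ring → arene.
pendant –CH2NH2: N on sp³ C, no adjacent C=O → amine.
–OH on an sp³ carbon → alcohol (secondary).
pendant –CH2NH2: N on sp³ C, no adjacent C=O → amine.
pendant –COOCH3: carbonyl C bonded to C and –OCH3 → ester.
pendant –OCH3: C–O–C with sp³ C, no adjacent C=O → ether.
–C(=O)OCH3: carbonyl C bonded to C and to –OCH3 → ester (not ketone + ether).
Ether appears at: CH(OCH3), CH2OCH2, CH(OCH3) → 3.

3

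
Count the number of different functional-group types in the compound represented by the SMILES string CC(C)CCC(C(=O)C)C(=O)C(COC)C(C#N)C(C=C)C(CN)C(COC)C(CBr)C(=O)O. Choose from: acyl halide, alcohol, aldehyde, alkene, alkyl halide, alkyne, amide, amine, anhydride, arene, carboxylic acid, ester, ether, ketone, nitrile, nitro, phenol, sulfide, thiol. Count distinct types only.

7

Working along the chain:
  CH(COCH3): pendant –COCH3: carbonyl C bonded to two carbons → ketone.
  CO: –C(=O)– with carbon on both sides → ketone.
  CH(CH2OCH3): pendant –CH2OCH3: C–O–C linkage → ether.
  CH(CN): pendant –C≡N: nitrile.
  CH(CH=CH2): pendant –CH=CH2: C=C double bond → alkene.
  CH(CH2NH2): pendant –CH2NH2: N on sp³ C, no adjacent C=O → amine.
  CH(CH2OCH3): pendant –CH2OCH3: C–O–C linkage → ether.
  CH(CH2Br): pendant –CH2X: halogen on sp³ carbon → alkyl halide.
  COOH: –COOH: carbonyl C bonded to –OH and C → carboxylic acid (the –OH is not a separate alcohol).
Distinct types present: alkene, alkyl halide, amine, carboxylic acid, ether, ketone, nitrile.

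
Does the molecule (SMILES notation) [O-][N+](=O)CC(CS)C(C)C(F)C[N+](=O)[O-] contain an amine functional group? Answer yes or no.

no

Taking each segment in turn:
  O2NCH2: –NO2 on carbon → nitro group.
  CH(CH2SH): pendant –CH2SH → thiol.
  CH(F): halogen on an sp³ carbon → alkyl halide.
  CH2NO2: –NO2 on carbon → nitro group.
The groups actually present are: alkyl halide, nitro, thiol.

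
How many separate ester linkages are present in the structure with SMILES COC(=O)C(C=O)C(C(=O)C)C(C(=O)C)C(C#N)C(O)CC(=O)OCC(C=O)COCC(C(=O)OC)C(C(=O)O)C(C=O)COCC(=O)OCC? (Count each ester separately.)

4

CH3O–C(=O)–: carbonyl C bonded to C and to –OCH3 → ester (not ketone + ether).
pendant –CHO: carbonyl C bonded to C and H → aldehyde.
pendant –COCH3: carbonyl C bonded to two carbons → ketone.
pendant –COCH3: carbonyl C bonded to two carbons → ketone.
pendant –C≡N: nitrile.
–OH on an sp³ carbon → alcohol (secondary).
–C(=O)–O–C with C on the carbonyl side → ester.
pendant –CHO: carbonyl C bonded to C and H → aldehyde.
C–O–C with sp³ carbons on both sides and no adjacent C=O → ether.
pendant –COOCH3: carbonyl C bonded to C and –OCH3 → ester.
pendant –COOH: carbonyl C bonded to C and –OH → carboxylic acid.
pendant –CHO: carbonyl C bonded to C and H → aldehyde.
C–O–C with sp³ carbons on both sides and no adjacent C=O → ether.
–C(=O)OCH2CH3: carbonyl C bonded to C and to –OEt → ester.
Ester appears at: CH3OOC, CH2COOCH2, CH(COOCH3), COOCH2CH3 → 4.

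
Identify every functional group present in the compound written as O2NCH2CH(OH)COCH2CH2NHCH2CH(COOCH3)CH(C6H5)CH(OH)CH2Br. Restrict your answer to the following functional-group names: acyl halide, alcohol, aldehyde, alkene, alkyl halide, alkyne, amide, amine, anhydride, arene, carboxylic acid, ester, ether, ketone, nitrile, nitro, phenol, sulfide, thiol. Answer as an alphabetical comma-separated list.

alcohol, alkyl halide, amine, arene, ester, ketone, nitro

Working along the chain:
  O2NCH2: –NO2 on carbon → nitro group.
  CH(OH): –OH on an sp³ carbon → alcohol (secondary).
  CO: –C(=O)– with carbon on both sides → ketone.
  CH2NHCH2: C–N–C with sp³ carbons and no adjacent C=O → amine (secondary).
  CH(COOCH3): pendant –COOCH3: carbonyl C bonded to C and –OCH3 → ester.
  CH(C6H5): pendant –C6H5: benzene ring → arene.
  CH(OH): –OH on an sp³ carbon → alcohol (secondary).
  CH2Br: halogen on an sp³ carbon → alkyl halide.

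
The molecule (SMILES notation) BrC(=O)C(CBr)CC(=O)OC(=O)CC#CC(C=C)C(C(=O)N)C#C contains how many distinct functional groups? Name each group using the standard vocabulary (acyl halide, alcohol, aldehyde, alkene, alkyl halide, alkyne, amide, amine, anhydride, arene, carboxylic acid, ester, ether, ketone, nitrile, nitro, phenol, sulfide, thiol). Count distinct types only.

6

–C(=O)Br: carbonyl C bonded to C and to a halogen → acyl halide (not alkyl halide).
pendant –CH2X: halogen on sp³ carbon → alkyl halide.
two acyl groups sharing one oxygen, –C(=O)–O–C(=O)– → anhydride.
C≡C triple bond → alkyne.
pendant –CH=CH2: C=C double bond → alkene.
pendant –CONH2: carbonyl C bonded to C and N → amide.
C≡C triple bond → alkyne.
Distinct types present: acyl halide, alkene, alkyl halide, alkyne, amide, anhydride.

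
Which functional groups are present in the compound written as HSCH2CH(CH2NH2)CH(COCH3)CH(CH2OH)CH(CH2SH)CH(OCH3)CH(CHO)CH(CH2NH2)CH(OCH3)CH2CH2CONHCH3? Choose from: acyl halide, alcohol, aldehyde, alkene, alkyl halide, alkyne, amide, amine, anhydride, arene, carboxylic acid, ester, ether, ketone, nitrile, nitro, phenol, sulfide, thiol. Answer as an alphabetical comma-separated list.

alcohol, aldehyde, amide, amine, ether, ketone, thiol

–SH on an sp³ carbon → thiol.
pendant –CH2NH2: N on sp³ C, no adjacent C=O → amine.
pendant –COCH3: carbonyl C bonded to two carbons → ketone.
pendant –CH2OH on an sp³ backbone C → alcohol.
pendant –CH2SH → thiol.
pendant –OCH3: C–O–C with sp³ C, no adjacent C=O → ether.
pendant –CHO: carbonyl C bonded to C and H → aldehyde.
pendant –CH2NH2: N on sp³ C, no adjacent C=O → amine.
pendant –OCH3: C–O–C with sp³ C, no adjacent C=O → ether.
–C(=O)NHCH3: carbonyl C bonded to C and to N → amide (the N is not an amine).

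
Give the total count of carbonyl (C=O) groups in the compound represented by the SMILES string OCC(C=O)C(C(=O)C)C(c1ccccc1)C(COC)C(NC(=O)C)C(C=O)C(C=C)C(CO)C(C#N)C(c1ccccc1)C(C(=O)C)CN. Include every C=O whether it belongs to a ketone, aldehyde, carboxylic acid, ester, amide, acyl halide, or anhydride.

CH(CHO): aldehyde, 1 C=O (running total 1).
CH(COCH3): ketone, 1 C=O (running total 2).
CH(NHCOCH3): amide, 1 C=O (running total 3).
CH(CHO): aldehyde, 1 C=O (running total 4).
CH(COCH3): ketone, 1 C=O (running total 5).

5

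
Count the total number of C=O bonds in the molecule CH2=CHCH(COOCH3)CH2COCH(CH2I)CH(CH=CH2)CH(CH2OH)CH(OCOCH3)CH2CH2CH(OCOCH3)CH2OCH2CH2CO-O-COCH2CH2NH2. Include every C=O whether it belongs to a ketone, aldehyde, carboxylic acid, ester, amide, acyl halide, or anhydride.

6

CH(COOCH3): ester, 1 C=O (running total 1).
CO: ketone, 1 C=O (running total 2).
CH(OCOCH3): ester, 1 C=O (running total 3).
CH(OCOCH3): ester, 1 C=O (running total 4).
CH2CO-O-COCH2: anhydride, 2 C=O (running total 6).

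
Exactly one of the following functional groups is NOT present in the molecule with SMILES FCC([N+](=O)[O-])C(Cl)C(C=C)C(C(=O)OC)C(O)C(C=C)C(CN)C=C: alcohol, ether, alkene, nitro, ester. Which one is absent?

ether

ester: present (CH(COOCH3) — pendant –COOCH3: carbonyl C bonded to C and –OCH3 → ester).
nitro: present (CH(NO2) — –NO2 on an sp³ carbon → nitro (the N=O is not a carbonyl)).
alcohol: present (CH(OH) — –OH on an sp³ carbon → alcohol (secondary)).
alkene: present (CH(CH=CH2) — pendant –CH=CH2: C=C double bond → alkene).
ether: absent. In CH(COOCH3), the C–O–C oxygen is adjacent to a C=O, so it belongs to an ester, not an ether.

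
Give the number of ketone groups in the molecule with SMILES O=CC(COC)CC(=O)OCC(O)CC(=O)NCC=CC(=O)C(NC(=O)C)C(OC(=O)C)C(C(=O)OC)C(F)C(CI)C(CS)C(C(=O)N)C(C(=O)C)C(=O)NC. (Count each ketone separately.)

terminal –CHO: carbonyl C bonded to H and C → aldehyde.
pendant –CH2OCH3: C–O–C linkage → ether.
–C(=O)–O–C with C on the carbonyl side → ester.
–OH on an sp³ carbon → alcohol (secondary).
–C(=O)–N– linkage → amide (the N is not an amine).
C=C double bond → alkene.
–C(=O)– with carbon on both sides → ketone.
pendant –NHC(=O)CH3: N bonded to a carbonyl → amide (not amine).
pendant –OC(=O)CH3: an acyloxy group → ester.
pendant –COOCH3: carbonyl C bonded to C and –OCH3 → ester.
halogen on an sp³ carbon → alkyl halide.
pendant –CH2X: halogen on sp³ carbon → alkyl halide.
pendant –CH2SH → thiol.
pendant –CONH2: carbonyl C bonded to C and N → amide.
pendant –COCH3: carbonyl C bonded to two carbons → ketone.
–C(=O)NHCH3: carbonyl C bonded to C and to N → amide (the N is not an amine).
Ketone appears at: CO, CH(COCH3) → 2.

2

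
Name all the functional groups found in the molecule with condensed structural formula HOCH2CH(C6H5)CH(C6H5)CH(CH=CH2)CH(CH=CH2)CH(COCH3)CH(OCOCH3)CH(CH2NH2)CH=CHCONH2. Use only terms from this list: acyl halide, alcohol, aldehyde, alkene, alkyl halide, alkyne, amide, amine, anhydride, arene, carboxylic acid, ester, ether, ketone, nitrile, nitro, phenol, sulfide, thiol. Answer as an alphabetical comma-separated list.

Taking each segment in turn:
  HOCH2: HO– on an sp³ carbon → alcohol.
  CH(C6H5): pendant –C6H5: benzene ring → arene.
  CH(C6H5): pendant –C6H5: benzene ring → arene.
  CH(CH=CH2): pendant –CH=CH2: C=C double bond → alkene.
  CH(CH=CH2): pendant –CH=CH2: C=C double bond → alkene.
  CH(COCH3): pendant –COCH3: carbonyl C bonded to two carbons → ketone.
  CH(OCOCH3): pendant –OC(=O)CH3: an acyloxy group → ester.
  CH(CH2NH2): pendant –CH2NH2: N on sp³ C, no adjacent C=O → amine.
  CH=CH: C=C double bond → alkene.
  CONH2: –C(=O)NH2: carbonyl C bonded to C and to N → amide (the N is not a separate amine).

alcohol, alkene, amide, amine, arene, ester, ketone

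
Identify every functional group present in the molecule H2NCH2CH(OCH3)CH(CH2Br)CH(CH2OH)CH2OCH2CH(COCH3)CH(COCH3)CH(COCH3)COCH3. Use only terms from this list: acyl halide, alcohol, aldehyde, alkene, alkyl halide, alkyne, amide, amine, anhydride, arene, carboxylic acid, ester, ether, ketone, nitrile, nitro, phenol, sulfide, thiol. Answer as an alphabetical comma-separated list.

Taking each segment in turn:
  H2NCH2: –NH2 on an sp³ carbon with no adjacent C=O → amine.
  CH(OCH3): pendant –OCH3: C–O–C with sp³ C, no adjacent C=O → ether.
  CH(CH2Br): pendant –CH2X: halogen on sp³ carbon → alkyl halide.
  CH(CH2OH): pendant –CH2OH on an sp³ backbone C → alcohol.
  CH2OCH2: C–O–C with sp³ carbons on both sides and no adjacent C=O → ether.
  CH(COCH3): pendant –COCH3: carbonyl C bonded to two carbons → ketone.
  CH(COCH3): pendant –COCH3: carbonyl C bonded to two carbons → ketone.
  CH(COCH3): pendant –COCH3: carbonyl C bonded to two carbons → ketone.
  CO: –C(=O)– with carbon on both sides → ketone.

alcohol, alkyl halide, amine, ether, ketone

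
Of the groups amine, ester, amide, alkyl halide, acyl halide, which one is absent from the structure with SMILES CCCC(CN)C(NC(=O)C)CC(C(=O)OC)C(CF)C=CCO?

acyl halide

amine: present (CH(CH2NH2) — pendant –CH2NH2: N on sp³ C, no adjacent C=O → amine).
ester: present (CH(COOCH3) — pendant –COOCH3: carbonyl C bonded to C and –OCH3 → ester).
amide: present (CH(NHCOCH3) — pendant –NHC(=O)CH3: N bonded to a carbonyl → amide (not amine)).
alkyl halide: present (CH(CH2F) — pendant –CH2X: halogen on sp³ carbon → alkyl halide).
acyl halide: no segment matches this pattern.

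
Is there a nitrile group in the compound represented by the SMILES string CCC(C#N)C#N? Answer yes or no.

pendant –C≡N: nitrile.
–C≡N: carbon triple-bonded to nitrogen → nitrile.
The CH(CN) segment supplies the nitrile: pendant –C≡N: nitrile.

yes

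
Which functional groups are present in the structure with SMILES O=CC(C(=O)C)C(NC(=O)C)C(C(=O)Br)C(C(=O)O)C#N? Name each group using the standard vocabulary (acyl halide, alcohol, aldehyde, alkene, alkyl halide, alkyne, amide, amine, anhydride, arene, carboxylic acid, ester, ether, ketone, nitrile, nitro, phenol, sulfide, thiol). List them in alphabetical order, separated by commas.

terminal –CHO: carbonyl C bonded to H and C → aldehyde.
pendant –COCH3: carbonyl C bonded to two carbons → ketone.
pendant –NHC(=O)CH3: N bonded to a carbonyl → amide (not amine).
pendant –C(=O)X: carbonyl C bonded to C and halogen → acyl halide.
pendant –COOH: carbonyl C bonded to C and –OH → carboxylic acid.
–C≡N: carbon triple-bonded to nitrogen → nitrile.

acyl halide, aldehyde, amide, carboxylic acid, ketone, nitrile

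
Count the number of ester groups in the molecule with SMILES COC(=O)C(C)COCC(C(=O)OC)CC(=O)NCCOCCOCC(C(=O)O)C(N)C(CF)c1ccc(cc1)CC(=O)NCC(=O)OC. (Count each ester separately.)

3

Taking each segment in turn:
  CH3OOC: CH3O–C(=O)–: carbonyl C bonded to C and to –OCH3 → ester (not ketone + ether).
  CH2OCH2: C–O–C with sp³ carbons on both sides and no adjacent C=O → ether.
  CH(COOCH3): pendant –COOCH3: carbonyl C bonded to C and –OCH3 → ester.
  CH2CONHCH2: –C(=O)–N– linkage → amide (the N is not an amine).
  CH2OCH2: C–O–C with sp³ carbons on both sides and no adjacent C=O → ether.
  CH2OCH2: C–O–C with sp³ carbons on both sides and no adjacent C=O → ether.
  CH(COOH): pendant –COOH: carbonyl C bonded to C and –OH → carboxylic acid.
  CH(NH2): –NH2 on an sp³ carbon with no adjacent C=O → amine.
  CH(CH2F): pendant –CH2X: halogen on sp³ carbon → alkyl halide.
  C6H4: para-disubstituted benzene ring → arene.
  CH2CONHCH2: –C(=O)–N– linkage → amide (the N is not an amine).
  COOCH3: –C(=O)OCH3: carbonyl C bonded to C and to –OCH3 → ester (not ketone + ether).
Ester appears at: CH3OOC, CH(COOCH3), COOCH3 → 3.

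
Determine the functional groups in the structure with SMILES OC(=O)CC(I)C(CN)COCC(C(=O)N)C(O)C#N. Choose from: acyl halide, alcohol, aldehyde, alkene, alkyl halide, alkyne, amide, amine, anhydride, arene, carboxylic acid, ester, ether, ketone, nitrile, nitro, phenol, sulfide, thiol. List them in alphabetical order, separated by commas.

–COOH: carbonyl C bonded to –OH and C → carboxylic acid (the –OH is not a separate alcohol).
halogen on an sp³ carbon → alkyl halide.
pendant –CH2NH2: N on sp³ C, no adjacent C=O → amine.
C–O–C with sp³ carbons on both sides and no adjacent C=O → ether.
pendant –CONH2: carbonyl C bonded to C and N → amide.
–OH on an sp³ carbon → alcohol (secondary).
–C≡N: carbon triple-bonded to nitrogen → nitrile.

alcohol, alkyl halide, amide, amine, carboxylic acid, ether, nitrile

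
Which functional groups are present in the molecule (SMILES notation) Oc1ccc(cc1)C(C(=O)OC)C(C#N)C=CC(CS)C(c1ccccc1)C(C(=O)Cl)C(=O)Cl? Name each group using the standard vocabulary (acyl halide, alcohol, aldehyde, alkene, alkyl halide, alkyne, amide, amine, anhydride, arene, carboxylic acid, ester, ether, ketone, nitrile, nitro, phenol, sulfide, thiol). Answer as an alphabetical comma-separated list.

acyl halide, alkene, arene, ester, nitrile, phenol, thiol

–OH attached directly to an aromatic ring → phenol (not alcohol); the ring itself is an arene.
pendant –COOCH3: carbonyl C bonded to C and –OCH3 → ester.
pendant –C≡N: nitrile.
C=C double bond → alkene.
pendant –CH2SH → thiol.
pendant –C6H5: benzene ring → arene.
pendant –C(=O)X: carbonyl C bonded to C and halogen → acyl halide.
–C(=O)Cl: carbonyl C bonded to C and to a halogen → acyl halide (not alkyl halide).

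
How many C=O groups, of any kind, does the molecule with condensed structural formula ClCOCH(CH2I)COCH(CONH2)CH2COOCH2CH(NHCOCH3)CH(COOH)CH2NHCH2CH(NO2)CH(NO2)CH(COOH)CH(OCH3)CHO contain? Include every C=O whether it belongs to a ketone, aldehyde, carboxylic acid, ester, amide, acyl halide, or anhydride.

8

ClCO: acyl halide, 1 C=O (running total 1).
CO: ketone, 1 C=O (running total 2).
CH(CONH2): amide, 1 C=O (running total 3).
CH2COOCH2: ester, 1 C=O (running total 4).
CH(NHCOCH3): amide, 1 C=O (running total 5).
CH(COOH): carboxylic acid, 1 C=O (running total 6).
CH(COOH): carboxylic acid, 1 C=O (running total 7).
CHO: aldehyde, 1 C=O (running total 8).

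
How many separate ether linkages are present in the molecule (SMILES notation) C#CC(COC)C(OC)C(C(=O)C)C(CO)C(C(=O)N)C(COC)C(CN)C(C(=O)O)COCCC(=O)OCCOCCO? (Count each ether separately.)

5

Taking each segment in turn:
  HC≡C: C≡C triple bond → alkyne.
  CH(CH2OCH3): pendant –CH2OCH3: C–O–C linkage → ether.
  CH(OCH3): pendant –OCH3: C–O–C with sp³ C, no adjacent C=O → ether.
  CH(COCH3): pendant –COCH3: carbonyl C bonded to two carbons → ketone.
  CH(CH2OH): pendant –CH2OH on an sp³ backbone C → alcohol.
  CH(CONH2): pendant –CONH2: carbonyl C bonded to C and N → amide.
  CH(CH2OCH3): pendant –CH2OCH3: C–O–C linkage → ether.
  CH(CH2NH2): pendant –CH2NH2: N on sp³ C, no adjacent C=O → amine.
  CH(COOH): pendant –COOH: carbonyl C bonded to C and –OH → carboxylic acid.
  CH2OCH2: C–O–C with sp³ carbons on both sides and no adjacent C=O → ether.
  CH2COOCH2: –C(=O)–O–C with C on the carbonyl side → ester.
  CH2OCH2: C–O–C with sp³ carbons on both sides and no adjacent C=O → ether.
  CH2OH: –OH on an sp³ carbon → alcohol.
Ether appears at: CH(CH2OCH3), CH(OCH3), CH(CH2OCH3), CH2OCH2, CH2OCH2 → 5.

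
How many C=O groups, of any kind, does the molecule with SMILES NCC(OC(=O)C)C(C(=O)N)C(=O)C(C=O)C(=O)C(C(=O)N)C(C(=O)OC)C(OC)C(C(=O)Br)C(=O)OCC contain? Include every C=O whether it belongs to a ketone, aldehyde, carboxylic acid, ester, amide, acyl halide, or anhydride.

9

CH(OCOCH3): ester, 1 C=O (running total 1).
CH(CONH2): amide, 1 C=O (running total 2).
CO: ketone, 1 C=O (running total 3).
CH(CHO): aldehyde, 1 C=O (running total 4).
CO: ketone, 1 C=O (running total 5).
CH(CONH2): amide, 1 C=O (running total 6).
CH(COOCH3): ester, 1 C=O (running total 7).
CH(COBr): acyl halide, 1 C=O (running total 8).
COOCH2CH3: ester, 1 C=O (running total 9).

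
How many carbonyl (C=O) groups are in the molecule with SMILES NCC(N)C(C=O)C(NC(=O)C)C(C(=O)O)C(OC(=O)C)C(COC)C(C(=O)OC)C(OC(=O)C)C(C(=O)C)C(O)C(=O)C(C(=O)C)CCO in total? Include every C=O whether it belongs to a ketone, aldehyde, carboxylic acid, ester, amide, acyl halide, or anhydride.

9

CH(CHO): aldehyde, 1 C=O (running total 1).
CH(NHCOCH3): amide, 1 C=O (running total 2).
CH(COOH): carboxylic acid, 1 C=O (running total 3).
CH(OCOCH3): ester, 1 C=O (running total 4).
CH(COOCH3): ester, 1 C=O (running total 5).
CH(OCOCH3): ester, 1 C=O (running total 6).
CH(COCH3): ketone, 1 C=O (running total 7).
CO: ketone, 1 C=O (running total 8).
CH(COCH3): ketone, 1 C=O (running total 9).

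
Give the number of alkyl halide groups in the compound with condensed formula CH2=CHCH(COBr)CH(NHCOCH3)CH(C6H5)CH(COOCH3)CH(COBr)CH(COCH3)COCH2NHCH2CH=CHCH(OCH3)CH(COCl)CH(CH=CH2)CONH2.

Working along the chain:
  CH2=CH: C=C double bond → alkene.
  CH(COBr): pendant –C(=O)X: carbonyl C bonded to C and halogen → acyl halide.
  CH(NHCOCH3): pendant –NHC(=O)CH3: N bonded to a carbonyl → amide (not amine).
  CH(C6H5): pendant –C6H5: benzene ring → arene.
  CH(COOCH3): pendant –COOCH3: carbonyl C bonded to C and –OCH3 → ester.
  CH(COBr): pendant –C(=O)X: carbonyl C bonded to C and halogen → acyl halide.
  CH(COCH3): pendant –COCH3: carbonyl C bonded to two carbons → ketone.
  CO: –C(=O)– with carbon on both sides → ketone.
  CH2NHCH2: C–N–C with sp³ carbons and no adjacent C=O → amine (secondary).
  CH=CH: C=C double bond → alkene.
  CH(OCH3): pendant –OCH3: C–O–C with sp³ C, no adjacent C=O → ether.
  CH(COCl): pendant –C(=O)X: carbonyl C bonded to C and halogen → acyl halide.
  CH(CH=CH2): pendant –CH=CH2: C=C double bond → alkene.
  CONH2: –C(=O)NH2: carbonyl C bonded to C and to N → amide (the N is not a separate amine).
No segment is a alkyl halide: CH(COBr) is acyl halide, not alkyl halide; CH(COBr) is acyl halide, not alkyl halide; CH(COCl) is acyl halide, not alkyl halide. → 0.

0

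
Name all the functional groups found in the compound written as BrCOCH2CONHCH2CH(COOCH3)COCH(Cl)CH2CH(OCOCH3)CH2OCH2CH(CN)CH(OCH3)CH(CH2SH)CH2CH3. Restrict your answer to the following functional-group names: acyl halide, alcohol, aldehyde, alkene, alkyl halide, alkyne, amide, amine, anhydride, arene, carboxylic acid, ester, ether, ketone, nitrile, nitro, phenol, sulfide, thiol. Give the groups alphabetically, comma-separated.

acyl halide, alkyl halide, amide, ester, ether, ketone, nitrile, thiol

Working along the chain:
  BrCO: –C(=O)Br: carbonyl C bonded to C and to a halogen → acyl halide (not alkyl halide).
  CH2CONHCH2: –C(=O)–N– linkage → amide (the N is not an amine).
  CH(COOCH3): pendant –COOCH3: carbonyl C bonded to C and –OCH3 → ester.
  CO: –C(=O)– with carbon on both sides → ketone.
  CH(Cl): halogen on an sp³ carbon → alkyl halide.
  CH(OCOCH3): pendant –OC(=O)CH3: an acyloxy group → ester.
  CH2OCH2: C–O–C with sp³ carbons on both sides and no adjacent C=O → ether.
  CH(CN): pendant –C≡N: nitrile.
  CH(OCH3): pendant –OCH3: C–O–C with sp³ C, no adjacent C=O → ether.
  CH(CH2SH): pendant –CH2SH → thiol.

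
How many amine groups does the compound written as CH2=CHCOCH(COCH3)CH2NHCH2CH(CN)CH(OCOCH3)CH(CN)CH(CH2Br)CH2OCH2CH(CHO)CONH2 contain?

1

C=C double bond → alkene.
–C(=O)– with carbon on both sides → ketone.
pendant –COCH3: carbonyl C bonded to two carbons → ketone.
C–N–C with sp³ carbons and no adjacent C=O → amine (secondary).
pendant –C≡N: nitrile.
pendant –OC(=O)CH3: an acyloxy group → ester.
pendant –C≡N: nitrile.
pendant –CH2X: halogen on sp³ carbon → alkyl halide.
C–O–C with sp³ carbons on both sides and no adjacent C=O → ether.
pendant –CHO: carbonyl C bonded to C and H → aldehyde.
–C(=O)NH2: carbonyl C bonded to C and to N → amide (the N is not a separate amine).
Amine appears at: CH2NHCH2 → 1.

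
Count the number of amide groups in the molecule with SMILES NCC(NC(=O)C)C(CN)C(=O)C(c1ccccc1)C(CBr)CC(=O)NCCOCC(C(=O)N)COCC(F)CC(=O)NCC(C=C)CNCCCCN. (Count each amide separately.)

4

Taking each segment in turn:
  H2NCH2: –NH2 on an sp³ carbon with no adjacent C=O → amine.
  CH(NHCOCH3): pendant –NHC(=O)CH3: N bonded to a carbonyl → amide (not amine).
  CH(CH2NH2): pendant –CH2NH2: N on sp³ C, no adjacent C=O → amine.
  CO: –C(=O)– with carbon on both sides → ketone.
  CH(C6H5): pendant –C6H5: benzene ring → arene.
  CH(CH2Br): pendant –CH2X: halogen on sp³ carbon → alkyl halide.
  CH2CONHCH2: –C(=O)–N– linkage → amide (the N is not an amine).
  CH2OCH2: C–O–C with sp³ carbons on both sides and no adjacent C=O → ether.
  CH(CONH2): pendant –CONH2: carbonyl C bonded to C and N → amide.
  CH2OCH2: C–O–C with sp³ carbons on both sides and no adjacent C=O → ether.
  CH(F): halogen on an sp³ carbon → alkyl halide.
  CH2CONHCH2: –C(=O)–N– linkage → amide (the N is not an amine).
  CH(CH=CH2): pendant –CH=CH2: C=C double bond → alkene.
  CH2NHCH2: C–N–C with sp³ carbons and no adjacent C=O → amine (secondary).
  CH2NH2: –NH2 on an sp³ carbon with no adjacent C=O → amine.
Amide appears at: CH(NHCOCH3), CH2CONHCH2, CH(CONH2), CH2CONHCH2 → 4.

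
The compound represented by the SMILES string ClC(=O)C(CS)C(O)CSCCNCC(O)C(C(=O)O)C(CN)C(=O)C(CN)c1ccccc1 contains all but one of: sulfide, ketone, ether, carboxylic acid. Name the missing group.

ether

ketone: present (CO — –C(=O)– with carbon on both sides → ketone).
sulfide: present (CH2SCH2 — C–S–C linkage → sulfide (thioether)).
carboxylic acid: present (CH(COOH) — pendant –COOH: carbonyl C bonded to C and –OH → carboxylic acid).
ether: no segment matches this pattern.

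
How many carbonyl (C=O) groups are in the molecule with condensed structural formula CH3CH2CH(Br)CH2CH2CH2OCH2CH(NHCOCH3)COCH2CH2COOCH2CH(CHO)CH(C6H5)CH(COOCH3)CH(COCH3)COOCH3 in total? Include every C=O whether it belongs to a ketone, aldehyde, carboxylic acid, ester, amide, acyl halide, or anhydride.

7

CH(NHCOCH3): amide, 1 C=O (running total 1).
CO: ketone, 1 C=O (running total 2).
CH2COOCH2: ester, 1 C=O (running total 3).
CH(CHO): aldehyde, 1 C=O (running total 4).
CH(COOCH3): ester, 1 C=O (running total 5).
CH(COCH3): ketone, 1 C=O (running total 6).
COOCH3: ester, 1 C=O (running total 7).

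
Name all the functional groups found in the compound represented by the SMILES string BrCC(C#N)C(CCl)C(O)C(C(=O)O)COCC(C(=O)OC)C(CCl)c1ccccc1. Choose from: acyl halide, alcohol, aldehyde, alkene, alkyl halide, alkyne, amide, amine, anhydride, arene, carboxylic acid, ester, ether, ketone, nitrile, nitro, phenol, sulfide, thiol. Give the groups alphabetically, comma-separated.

Reading the structure from left to right:
  BrCH2: halogen on an sp³ carbon → alkyl halide.
  CH(CN): pendant –C≡N: nitrile.
  CH(CH2Cl): pendant –CH2X: halogen on sp³ carbon → alkyl halide.
  CH(OH): –OH on an sp³ carbon → alcohol (secondary).
  CH(COOH): pendant –COOH: carbonyl C bonded to C and –OH → carboxylic acid.
  CH2OCH2: C–O–C with sp³ carbons on both sides and no adjacent C=O → ether.
  CH(COOCH3): pendant –COOCH3: carbonyl C bonded to C and –OCH3 → ester.
  CH(CH2Cl): pendant –CH2X: halogen on sp³ carbon → alkyl halide.
  C6H5: –C6H5 phenyl ring → arene.

alcohol, alkyl halide, arene, carboxylic acid, ester, ether, nitrile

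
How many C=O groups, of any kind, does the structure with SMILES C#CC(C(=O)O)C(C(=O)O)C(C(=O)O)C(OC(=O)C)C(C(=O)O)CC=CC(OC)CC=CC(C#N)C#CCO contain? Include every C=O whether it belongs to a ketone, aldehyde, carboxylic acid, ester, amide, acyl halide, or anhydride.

CH(COOH): carboxylic acid, 1 C=O (running total 1).
CH(COOH): carboxylic acid, 1 C=O (running total 2).
CH(COOH): carboxylic acid, 1 C=O (running total 3).
CH(OCOCH3): ester, 1 C=O (running total 4).
CH(COOH): carboxylic acid, 1 C=O (running total 5).

5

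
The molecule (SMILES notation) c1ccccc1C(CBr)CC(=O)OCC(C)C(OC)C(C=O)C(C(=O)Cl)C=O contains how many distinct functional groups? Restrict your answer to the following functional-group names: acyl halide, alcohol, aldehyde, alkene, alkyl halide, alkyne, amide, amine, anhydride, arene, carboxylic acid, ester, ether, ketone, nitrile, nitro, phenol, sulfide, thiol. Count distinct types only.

Taking each segment in turn:
  C6H5: C6H5– phenyl ring → arene.
  CH(CH2Br): pendant –CH2X: halogen on sp³ carbon → alkyl halide.
  CH2COOCH2: –C(=O)–O–C with C on the carbonyl side → ester.
  CH(OCH3): pendant –OCH3: C–O–C with sp³ C, no adjacent C=O → ether.
  CH(CHO): pendant –CHO: carbonyl C bonded to C and H → aldehyde.
  CH(COCl): pendant –C(=O)X: carbonyl C bonded to C and halogen → acyl halide.
  CHO: terminal –CHO: carbonyl C bonded to H and C → aldehyde.
Distinct types present: acyl halide, aldehyde, alkyl halide, arene, ester, ether.

6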